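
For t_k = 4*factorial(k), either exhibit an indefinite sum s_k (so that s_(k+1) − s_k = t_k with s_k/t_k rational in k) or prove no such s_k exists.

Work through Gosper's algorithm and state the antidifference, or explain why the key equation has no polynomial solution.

r(k) = k + 1 after simplifying.
Factor: A=k + 1; B=1; C=1.
Solve (k + 1)·f(k+1) − (1)·f(k) = 1.
Degrees (1,0,0) ⇒ d ≤ -1.
d = -1 < 0 ⇒ no nonzero polynomial f; not summable.

none — t_k is not Gosper-summable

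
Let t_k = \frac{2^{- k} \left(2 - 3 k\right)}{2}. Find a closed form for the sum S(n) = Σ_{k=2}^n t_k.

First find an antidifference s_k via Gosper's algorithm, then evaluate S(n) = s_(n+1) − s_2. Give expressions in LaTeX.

The ratio is (3*k + 1)/(2*(3*k - 2)).
Factor: A=1/2; B=1; C=k - 2/3.
f must satisfy (1/2)·f(k+1) − (1)·f(k) = k - 2/3.
d = 1 from the (0,0,1) case.
Solving with deg f ≤ 1: f(k) = -2*(3*k + 1)/3.
Certificate R = B(k−1)f/C = -2*(3*k + 1)/(3*k - 2) gives s_k = (3*k + 1)/2**k.
Verify: (2 - 3*k)/(2*2**k) matches t_k.
Evaluate: s_(n+1) = 2**(-n - 1)*(3*n + 4); subtract s_(2) = 7/4 ⇒ S(n) = 2**(-n - 2)*(-7*2**n + 6*n + 8).

S(n) = 2^{- n - 2} \left(- 7 \cdot 2^{n} + 6 n + 8\right)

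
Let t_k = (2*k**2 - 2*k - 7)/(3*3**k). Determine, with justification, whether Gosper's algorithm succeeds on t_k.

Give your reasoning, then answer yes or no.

Yes. s_k = (3 - k**2)/3**k.

Compute t_(k+1)/t_k: get (2*k**2 + 2*k - 7)/(3*(2*k**2 - 2*k - 7)).
Take A(k)=1/3, B(k)=1, C(k)=k**2 - k - 7/2.
f must satisfy (1/3)·f(k+1) − (1)·f(k) = k**2 - k - 7/2.
deg f ≤ 2 (via 0,0,2).
A polynomial solution: f(k) = -3*(k**2 - 3)/2.
Get s_k = R·t_k = (3 - k**2)/3**k with R(k) = B(k−1)f(k)/C(k) = -3*(k**2 - 3)/(2*k**2 - 2*k - 7).
Δs = (2*k**2 - 2*k - 7)/(3*3**k), as required.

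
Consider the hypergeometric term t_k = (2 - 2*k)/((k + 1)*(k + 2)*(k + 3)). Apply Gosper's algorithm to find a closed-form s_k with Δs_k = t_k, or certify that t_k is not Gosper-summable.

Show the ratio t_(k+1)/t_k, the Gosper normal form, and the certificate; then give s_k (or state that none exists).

s_k = 2*k/((k + 1)*(k + 2))

Compute t_(k+1)/t_k: get k*(k + 1)/((k - 1)*(k + 4)).
So A=k + 1 and B=k + 4, with C=k - 1.
Solve (k + 1)·f(k+1) − (k + 3)·f(k) = k - 1.
Bound: deg f ≤ 2.
A polynomial solution: f(k) = -k.
Get s_k = R·t_k = 2*k/((k + 1)*(k + 2)) with R(k) = B(k−1)f(k)/C(k) = -k*(k + 3)/(k - 1).
Δs = 2*(1 - k)/(k**3 + 6*k**2 + 11*k + 6), as required.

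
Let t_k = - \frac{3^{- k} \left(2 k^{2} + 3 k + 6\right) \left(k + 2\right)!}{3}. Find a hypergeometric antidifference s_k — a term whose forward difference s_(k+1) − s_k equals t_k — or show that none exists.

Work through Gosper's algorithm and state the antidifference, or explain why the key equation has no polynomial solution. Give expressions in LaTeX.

s_k = - 3^{- k} \left(2 k + 1\right) \left(k + 2\right)!

r(k) = (k + 3)*(3*k + 2*(k + 1)**2 + 9)/(3*(2*k**2 + 3*k + 6)) after simplifying.
A = k/3 + 1, B = 1, C = k**2 + 3*k/2 + 3.
Set up (k/3 + 1)·f(k+1) − (1)·f(k) − (k**2 + 3*k/2 + 3) = 0.
deg f ≤ 1 (via 1,0,2).
Solving with deg f ≤ 1: f(k) = 3*(2*k + 1)/2.
Get s_k = R·t_k = -(2*k + 1)*factorial(k + 2)/3**k with R(k) = B(k−1)f(k)/C(k) = 3*(2*k + 1)/(2*k**2 + 3*k + 6).
s_(k+1) − s_k = -(2*k**2 + 3*k + 6)*factorial(k + 2)/(3*3**k) = t_k.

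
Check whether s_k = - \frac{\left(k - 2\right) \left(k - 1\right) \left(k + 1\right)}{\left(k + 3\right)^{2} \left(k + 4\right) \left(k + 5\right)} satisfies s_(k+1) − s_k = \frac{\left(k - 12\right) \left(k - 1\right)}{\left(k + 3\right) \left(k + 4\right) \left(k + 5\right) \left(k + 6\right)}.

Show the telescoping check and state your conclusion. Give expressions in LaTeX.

Invalid: residual \frac{2 \left(- 2 k^{3} + 7 k^{2} + 43 k - 48\right)}{k^{6} + 25 k^{5} + 257 k^{4} + 1391 k^{3} + 4182 k^{2} + 6624 k + 4320} ≠ 0.

s_(k+1) = -k*(k - 1)*(k + 2)/((k + 4)**2*(k + 5)*(k + 6))
s_(k+1) − s_k = (k - 1)*(-k*(k + 2)*(k + 3)**2 + (k - 2)*(k + 1)*(k + 4)*(k + 6))/((k + 3)**2*(k + 4)**2*(k + 5)*(k + 6))
(s_(k+1) − s_k) − t_k = 2*(-2*k**3 + 7*k**2 + 43*k - 48)/(k**6 + 25*k**5 + 257*k**4 + 1391*k**3 + 4182*k**2 + 6624*k + 4320)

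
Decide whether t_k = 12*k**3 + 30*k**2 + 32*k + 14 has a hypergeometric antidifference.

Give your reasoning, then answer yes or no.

Ratio r(k) = (6*k**3 + 33*k**2 + 64*k + 44)/(6*k**3 + 15*k**2 + 16*k + 7).
So A=1 and B=1, with C=k**3 + 5*k**2/2 + 8*k/3 + 7/6.
f must satisfy (1)·f(k+1) − (1)·f(k) = k**3 + 5*k**2/2 + 8*k/3 + 7/6.
From deg A=0, deg B=0, deg C=3: d=4.
Solve for f: f(k) = k*(k + 1)*(3*k**2 + k + 3)/12 (degree 4 ≤ 4).
Then R = B(k−1)f/C = k*(3*k**2 + k + 3)/(2*(6*k**2 + 9*k + 7)), so s_k = R(k)·t_k = k*(3*k**3 + 4*k**2 + 4*k + 3).
s_(k+1) − s_k = 12*k**3 + 30*k**2 + 32*k + 14 = t_k.

Yes. s_k = k*(3*k**3 + 4*k**2 + 4*k + 3).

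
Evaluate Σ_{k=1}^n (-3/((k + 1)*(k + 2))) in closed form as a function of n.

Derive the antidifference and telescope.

The ratio is (k + 1)/(k + 3).
So A=k + 1 and B=k + 3, with C=1.
Need (k + 1)·f(k+1) − (k + 2)·f(k) = 1.
d = 1 from the (1,1,0) case.
A polynomial solution: f(k) = k.
Get s_k = R·t_k = -3*k/(k + 1) with R(k) = B(k−1)f(k)/C(k) = k*(k + 2).
Δs = -3/(k**2 + 3*k + 2), as required.
Σ_(k=1)^n t_k = s_(n+1) − s_(1) = (3*(-n - 1)/(n + 2)) − (-3/2), i.e. -3*n/(2*n + 4).

S(n) = -3*n/(2*n + 4)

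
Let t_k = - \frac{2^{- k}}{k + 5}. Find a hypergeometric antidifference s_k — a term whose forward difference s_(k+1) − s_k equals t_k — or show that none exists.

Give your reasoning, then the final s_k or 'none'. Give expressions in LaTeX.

r(k) = (k + 5)/(2*(k + 6)) after simplifying.
Gosper form: A/B · C(k+1)/C(k) with A=k/2 + 5/2, B=k + 6, C=1.
Need (k/2 + 5/2)·f(k+1) − (k + 5)·f(k) = 1.
From deg A=1, deg B=1, deg C=0: d=-1.
Bound -1 < 0, so the key equation has no polynomial solution.

not Gosper-summable; s_k does not exist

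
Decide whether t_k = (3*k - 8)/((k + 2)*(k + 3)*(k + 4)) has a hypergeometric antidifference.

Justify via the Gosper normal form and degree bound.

Yes. s_k = k*(-k - 23)/(6*(k + 2)*(k + 3)).

t_(k+1)/t_k = (k + 2)*(3*k - 5)/((k + 5)*(3*k - 8)).
Normal form (A,B,C) = (k + 2, k + 5, k - 8/3).
Set up (k + 2)·f(k+1) − (k + 4)·f(k) − (k - 8/3) = 0.
d = 2 from the (1,1,1) case.
Solve for f: f(k) = -k*(k + 23)/18 (degree 2 ≤ 2).
Certificate R = B(k−1)f/C = -k*(k + 4)*(k + 23)/(6*(3*k - 8)) gives s_k = k*(-k - 23)/(6*(k + 2)*(k + 3)).
Check: Δs_k = (3*k - 8)/(k**3 + 9*k**2 + 26*k + 24). ✓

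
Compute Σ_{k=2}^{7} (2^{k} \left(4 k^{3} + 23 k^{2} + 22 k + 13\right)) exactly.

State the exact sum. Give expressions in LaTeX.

Σ = 512628

Ratio r(k) = 2*(4*k**3 + 35*k**2 + 80*k + 62)/(4*k**3 + 23*k**2 + 22*k + 13).
Take A(k)=2, B(k)=1, C(k)=k**3 + 23*k**2/4 + 11*k/2 + 13/4.
f must satisfy (2)·f(k+1) − (1)·f(k) = k**3 + 23*k**2/4 + 11*k/2 + 13/4.
d = 3 from the (0,0,3) case.
Coefficient equations give f(k) = (4*k**3 - k**2 + 2*k + 3)/4.
Then R = B(k−1)f/C = (4*k**3 - k**2 + 2*k + 3)/(4*k**3 + 23*k**2 + 22*k + 13), so s_k = R(k)·t_k = 2**k*(4*k**3 - k**2 + 2*k + 3).
Verify: 2**k*(4*k**3 + 23*k**2 + 22*k + 13) matches t_k.
Sum = s_(8) − s_(2); s_(8) = 512768, s_(2) = 140 ⇒ 512628.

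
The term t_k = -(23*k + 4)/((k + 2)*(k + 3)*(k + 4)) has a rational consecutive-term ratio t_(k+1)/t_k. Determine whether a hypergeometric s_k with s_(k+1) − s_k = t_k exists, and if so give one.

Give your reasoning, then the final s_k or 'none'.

Ratio r(k) = (k + 2)*(23*k + 27)/((k + 5)*(23*k + 4)).
Take A(k)=k + 2, B(k)=k + 5, C(k)=k + 4/23.
Need (k + 2)·f(k+1) − (k + 4)·f(k) = k + 4/23.
Bound: deg f ≤ 2.
Coefficient equations give f(k) = k*(25*k - 13)/138.
Get s_k = R·t_k = k*(13 - 25*k)/(6*(k + 2)*(k + 3)) with R(k) = B(k−1)f(k)/C(k) = k*(k + 4)*(25*k - 13)/(6*(23*k + 4)).
Check: Δs_k = (-23*k - 4)/(k**3 + 9*k**2 + 26*k + 24). ✓

s_k = k*(13 - 25*k)/(6*(k + 2)*(k + 3))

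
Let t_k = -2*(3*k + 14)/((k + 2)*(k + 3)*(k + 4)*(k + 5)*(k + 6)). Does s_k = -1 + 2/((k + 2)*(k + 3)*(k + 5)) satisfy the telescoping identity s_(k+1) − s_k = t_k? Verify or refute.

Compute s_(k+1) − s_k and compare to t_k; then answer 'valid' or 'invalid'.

s_(k+1) = -1 + 2/((k + 3)*(k + 4)*(k + 6))
s_(k+1) − s_k = 2*(-3*k - 14)/(k**5 + 20*k**4 + 155*k**3 + 580*k**2 + 1044*k + 720)
(s_(k+1) − s_k) − t_k = 0

valid; difference matches t_k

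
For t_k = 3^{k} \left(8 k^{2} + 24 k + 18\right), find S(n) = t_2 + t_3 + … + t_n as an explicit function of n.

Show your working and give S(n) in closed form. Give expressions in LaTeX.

S(n) = 12 \cdot 3^{n} n^{2} + 24 \cdot 3^{n} n + 21 \cdot 3^{n} - 171

Step 1: r(k) = 3*(4*k**2 + 20*k + 25)/(4*k**2 + 12*k + 9).
A = 3, B = 1, C = k**2 + 3*k + 9/4.
Set up (3)·f(k+1) − (1)·f(k) − (k**2 + 3*k + 9/4) = 0.
deg f ≤ 2 (via 0,0,2).
Solving with deg f ≤ 2: f(k) = (4*k**2 + 3)/8.
Get s_k = R·t_k = 3**k*(4*k**2 + 3) with R(k) = B(k−1)f(k)/C(k) = (4*k**2 + 3)/(2*(2*k + 3)**2).
Δs = 3**k*(8*k**2 + 24*k + 18), as required.
Evaluate: s_(n+1) = 3**(n + 1)*(4*n**2 + 8*n + 7); subtract s_(2) = 171 ⇒ S(n) = 12*3**n*n**2 + 24*3**n*n + 21*3**n - 171.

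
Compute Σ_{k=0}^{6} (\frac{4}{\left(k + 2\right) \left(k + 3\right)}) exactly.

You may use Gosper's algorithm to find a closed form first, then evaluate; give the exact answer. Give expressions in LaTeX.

Σ = 14/9

r(k) = (k + 2)/(k + 4) after simplifying.
Factor: A=k + 2; B=k + 4; C=1.
Need (k + 2)·f(k+1) − (k + 3)·f(k) = 1.
d = 1 from the (1,1,0) case.
A polynomial solution: f(k) = k/2.
So s_k = (B(k−1)f/C)·t_k = (k*(k + 3)/2)·t_k = 2*k/(k + 2).
Verify: 4/(k**2 + 5*k + 6) matches t_k.
Sum = s_(7) − s_(0); s_(7) = 14/9, s_(0) = 0 ⇒ 14/9.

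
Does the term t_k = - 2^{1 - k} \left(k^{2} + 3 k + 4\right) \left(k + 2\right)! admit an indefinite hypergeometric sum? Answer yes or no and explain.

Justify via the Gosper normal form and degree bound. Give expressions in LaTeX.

Yes. s_k = - 2^{2 - k} \left(k + 1\right) \left(k + 2\right)!.

Compute t_(k+1)/t_k: get (k + 3)*(3*k + (k + 1)**2 + 7)/(2*(k**2 + 3*k + 4)).
Normal form (A,B,C) = (k/2 + 3/2, 1, k**2 + 3*k + 4).
f must satisfy (k/2 + 3/2)·f(k+1) − (1)·f(k) = k**2 + 3*k + 4.
Bound: deg f ≤ 1.
Coefficient equations give f(k) = 2*(k + 1).
So s_k = (B(k−1)f/C)·t_k = (2*(k + 1)/(k**2 + 3*k + 4))·t_k = -2**(2 - k)*(k + 1)*factorial(k + 2).
Δs = -2**(1 - k)*(k**2 + 3*k + 4)*factorial(k + 2), as required.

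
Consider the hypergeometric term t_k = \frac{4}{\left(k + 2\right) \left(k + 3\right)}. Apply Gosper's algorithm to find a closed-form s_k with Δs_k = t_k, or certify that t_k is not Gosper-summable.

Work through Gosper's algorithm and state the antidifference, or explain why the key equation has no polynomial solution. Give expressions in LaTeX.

r(k) = (k + 2)/(k + 4) after simplifying.
So A=k + 2 and B=k + 4, with C=1.
Key eq: (k + 2)·f(k+1) = (k + 3)·f(k) + (1).
From deg A=1, deg B=1, deg C=0: d=1.
Solving with deg f ≤ 1: f(k) = k/2.
So s_k = (B(k−1)f/C)·t_k = (k*(k + 3)/2)·t_k = 2*k/(k + 2).
Check: Δs_k = 4/(k**2 + 5*k + 6). ✓

s_k = \frac{2 k}{k + 2}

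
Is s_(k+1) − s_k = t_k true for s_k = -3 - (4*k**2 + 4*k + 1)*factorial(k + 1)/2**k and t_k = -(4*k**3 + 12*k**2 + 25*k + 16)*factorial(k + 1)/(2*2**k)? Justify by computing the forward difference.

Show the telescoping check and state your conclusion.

s_(k+1) = -2**(-k - 1)*(4*k + 4*(k + 1)**2 + 5)*factorial(k + 2) - 3
s_(k+1) − s_k = -(4*k**3 + 12*k**2 + 25*k + 16)*factorial(k + 1)/(2*2**k)
(s_(k+1) − s_k) − t_k = 0

valid; difference matches t_k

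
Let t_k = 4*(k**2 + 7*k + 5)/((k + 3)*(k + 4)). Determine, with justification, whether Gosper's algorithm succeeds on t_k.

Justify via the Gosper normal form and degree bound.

The ratio is (k + 3)*(7*k + (k + 1)**2 + 12)/((k + 5)*(k**2 + 7*k + 5)).
Factor: A=k + 3; B=k + 5; C=k**2 + 7*k + 5.
Solve (k + 3)·f(k+1) − (k + 4)·f(k) = k**2 + 7*k + 5.
Bound: deg f ≤ 2.
Solving with deg f ≤ 2: f(k) = k*(3*k + 2)/3.
Then R = B(k−1)f/C = k*(k + 4)*(3*k + 2)/(3*(k**2 + 7*k + 5)), so s_k = R(k)·t_k = 4*k*(3*k + 2)/(3*(k + 3)).
Check: Δs_k = 4*(k**2 + 7*k + 5)/(k**2 + 7*k + 12). ✓

Yes. s_k = 4*k*(3*k + 2)/(3*(k + 3)).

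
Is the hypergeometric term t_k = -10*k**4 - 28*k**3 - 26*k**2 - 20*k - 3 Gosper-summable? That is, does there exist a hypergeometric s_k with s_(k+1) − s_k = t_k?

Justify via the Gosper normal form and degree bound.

Yes. s_k = k*(-2*k**4 - 2*k**3 + 2*k**2 - 4*k + 3).

r(k) = (10*k**4 + 68*k**3 + 170*k**2 + 196*k + 87)/(10*k**4 + 28*k**3 + 26*k**2 + 20*k + 3) after simplifying.
Factor: A=1; B=1; C=k**4 + 14*k**3/5 + 13*k**2/5 + 2*k + 3/10.
f must satisfy (1)·f(k+1) − (1)·f(k) = k**4 + 14*k**3/5 + 13*k**2/5 + 2*k + 3/10.
deg f ≤ 5 (via 0,0,4).
Solve for f: f(k) = k*(2*k**4 + 2*k**3 - 2*k**2 + 4*k - 3)/10 (degree 5 ≤ 5).
Certificate R = B(k−1)f/C = k*(2*k**4 + 2*k**3 - 2*k**2 + 4*k - 3)/(10*k**4 + 28*k**3 + 26*k**2 + 20*k + 3) gives s_k = k*(-2*k**4 - 2*k**3 + 2*k**2 - 4*k + 3).
Δs = -10*k**4 - 28*k**3 - 26*k**2 - 20*k - 3, as required.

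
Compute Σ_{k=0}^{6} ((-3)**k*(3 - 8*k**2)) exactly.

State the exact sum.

Step 1: r(k) = 3*(3 - 8*(k + 1)**2)/(8*k**2 - 3).
Gosper form: A/B · C(k+1)/C(k) with A=-3, B=1, C=k**2 - 3/8.
Need (-3)·f(k+1) − (1)·f(k) = k**2 - 3/8.
deg f ≤ 2 (via 0,0,2).
Match coefficients ⇒ f(k) = -k*(2*k - 3)/8.
Then R = B(k−1)f/C = -k*(2*k - 3)/(8*k**2 - 3), so s_k = R(k)·t_k = (-3)**k*k*(2*k - 3).
Δs = (-3)**k*(3 - 8*k**2), as required.
Sum = s_(7) − s_(0); s_(7) = -168399, s_(0) = 0 ⇒ -168399.

Σ = -168399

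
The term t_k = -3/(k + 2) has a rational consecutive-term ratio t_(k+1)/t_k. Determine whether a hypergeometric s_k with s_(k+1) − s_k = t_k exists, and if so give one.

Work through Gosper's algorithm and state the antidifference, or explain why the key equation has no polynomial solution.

r(k) = (k + 2)/(k + 3) after simplifying.
Factor: A=k + 2; B=k + 3; C=1.
Solve (k + 2)·f(k+1) − (k + 2)·f(k) = 1.
deg f ≤ 0 (via 1,1,0).
Put f(k) = c0: A·f(k+1) − B(k−1)·f(k) − C = -1; need -1 = 0 — inconsistent ⇒ no f, not summable.

none — t_k is not Gosper-summable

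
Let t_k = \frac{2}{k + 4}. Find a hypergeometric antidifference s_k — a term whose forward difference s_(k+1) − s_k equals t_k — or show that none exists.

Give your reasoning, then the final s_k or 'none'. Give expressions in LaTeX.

Compute t_(k+1)/t_k: get (k + 4)/(k + 5).
Factor: A=k + 4; B=k + 5; C=1.
Set up (k + 4)·f(k+1) − (k + 4)·f(k) − (1) = 0.
Degrees (1,1,0) ⇒ d ≤ 0.
Generic f = c0 gives residual -1; -1 = 0 cannot hold, so t_k is not Gosper-summable.

none — t_k is not Gosper-summable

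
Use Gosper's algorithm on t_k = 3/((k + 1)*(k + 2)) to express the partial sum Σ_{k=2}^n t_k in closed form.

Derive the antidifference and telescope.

Ratio r(k) = (k + 1)/(k + 3).
Take A(k)=k + 1, B(k)=k + 3, C(k)=1.
Need (k + 1)·f(k+1) − (k + 2)·f(k) = 1.
Degrees (1,1,0) ⇒ d ≤ 1.
A polynomial solution: f(k) = k.
So s_k = (B(k−1)f/C)·t_k = (k*(k + 2))·t_k = 3*k/(k + 1).
Δs = 3/(k**2 + 3*k + 2), as required.
Σ_(k=2)^n t_k = s_(n+1) − s_(2) = (3*(n + 1)/(n + 2)) − (2), i.e. (n - 1)/(n + 2).

S(n) = (n - 1)/(n + 2)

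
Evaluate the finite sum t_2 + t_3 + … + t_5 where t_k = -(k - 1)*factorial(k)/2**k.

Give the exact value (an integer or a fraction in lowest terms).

r(k) = k*(k + 1)/(2*(k - 1)) after simplifying.
Normal form (A,B,C) = (k/2 + 1/2, 1, k - 1).
Solve (k/2 + 1/2)·f(k+1) − (1)·f(k) = k - 1.
deg f ≤ 0 (via 1,0,1).
Solve for f: f(k) = 2 (degree 0 ≤ 0).
Then R = B(k−1)f/C = 2/(k - 1), so s_k = R(k)·t_k = -2**(1 - k)*factorial(k).
Verify: -(k - 1)*factorial(k)/2**k matches t_k.
Sum = s_(6) − s_(2); s_(6) = -45/2, s_(2) = -1 ⇒ -43/2.

Σ = -43/2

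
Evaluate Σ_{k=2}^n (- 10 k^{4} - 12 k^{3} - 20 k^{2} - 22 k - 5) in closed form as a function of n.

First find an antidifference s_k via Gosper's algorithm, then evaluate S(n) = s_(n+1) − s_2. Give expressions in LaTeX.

S(n) = - 2 n^{5} - 8 n^{4} - 16 n^{3} - 24 n^{2} - 19 n + 69

r(k) = (10*k**4 + 52*k**3 + 116*k**2 + 138*k + 69)/(10*k**4 + 12*k**3 + 20*k**2 + 22*k + 5) after simplifying.
Take A(k)=1, B(k)=1, C(k)=k**4 + 6*k**3/5 + 2*k**2 + 11*k/5 + 1/2.
f must satisfy (1)·f(k+1) − (1)·f(k) = k**4 + 6*k**3/5 + 2*k**2 + 11*k/5 + 1/2.
Degrees (0,0,4) ⇒ d ≤ 5.
Coefficient equations give f(k) = k*(2*k**4 - 2*k**3 + 4*k**2 + 4*k - 3)/10.
Certificate R = B(k−1)f/C = k*(2*k**4 - 2*k**3 + 4*k**2 + 4*k - 3)/(10*k**4 + 12*k**3 + 20*k**2 + 22*k + 5) gives s_k = k*(-2*k**4 + 2*k**3 - 4*k**2 - 4*k + 3).
Δs = -10*k**4 - 12*k**3 - 20*k**2 - 22*k - 5, as required.
Evaluate: s_(n+1) = -2*n**5 - 8*n**4 - 16*n**3 - 24*n**2 - 19*n - 5; subtract s_(2) = -74 ⇒ S(n) = -2*n**5 - 8*n**4 - 16*n**3 - 24*n**2 - 19*n + 69.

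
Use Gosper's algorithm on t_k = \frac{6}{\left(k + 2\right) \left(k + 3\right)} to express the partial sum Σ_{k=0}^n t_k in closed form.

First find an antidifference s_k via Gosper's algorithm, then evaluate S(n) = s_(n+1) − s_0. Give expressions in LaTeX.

S(n) = \frac{3 \left(n + 1\right)}{n + 3}

Ratio r(k) = (k + 2)/(k + 4).
Normal form (A,B,C) = (k + 2, k + 4, 1).
Key eq: (k + 2)·f(k+1) = (k + 3)·f(k) + (1).
Bound: deg f ≤ 1.
Solve for f: f(k) = k/2 (degree 1 ≤ 1).
R(k) = B(k−1)·f(k)/C(k) = k*(k + 3)/2; s_k = R·t_k = 3*k/(k + 2).
Verify: 6/(k**2 + 5*k + 6) matches t_k.
Σ_(k=0)^n t_k = s_(n+1) − s_(0) = (3*(n + 1)/(n + 3)) − (0), i.e. 3*(n + 1)/(n + 3).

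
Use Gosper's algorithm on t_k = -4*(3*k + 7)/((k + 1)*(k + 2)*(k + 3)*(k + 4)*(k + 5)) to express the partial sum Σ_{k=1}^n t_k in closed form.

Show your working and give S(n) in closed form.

S(n) = n*(-n**2 - 11*n - 38)/(10*(n**3 + 11*n**2 + 38*n + 40))

The ratio is (k + 1)*(3*k + 10)/((k + 6)*(3*k + 7)).
Take A(k)=k + 1, B(k)=k + 6, C(k)=k + 7/3.
Key eq: (k + 1)·f(k+1) = (k + 5)·f(k) + (k + 7/3).
Degrees (1,1,1) ⇒ d ≤ 4.
A polynomial solution: f(k) = k*(k + 2)*(k**2 + 8*k + 19)/36.
Then R = B(k−1)f/C = k*(k + 2)*(k + 5)*(k**2 + 8*k + 19)/(12*(3*k + 7)), so s_k = R(k)·t_k = k*(-k**2 - 8*k - 19)/(3*(k**3 + 8*k**2 + 19*k + 12)).
Verify: 4*(-3*k - 7)/(k**5 + 15*k**4 + 85*k**3 + 225*k**2 + 274*k + 120) matches t_k.
Telescope: S(n) = s_(n+1) − s_(1) = (-n**3 - 11*n**2 - 38*n - 28)/(3*(n**3 + 11*n**2 + 38*n + 40)) − (-7/30) = n*(-n**2 - 11*n - 38)/(10*(n**3 + 11*n**2 + 38*n + 40)).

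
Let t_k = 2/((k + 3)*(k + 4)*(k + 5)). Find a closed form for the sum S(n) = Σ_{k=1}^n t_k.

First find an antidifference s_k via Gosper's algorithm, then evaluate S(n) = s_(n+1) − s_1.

The ratio is (k + 3)/(k + 6).
Normal form (A,B,C) = (k + 3, k + 6, 1).
Solve (k + 3)·f(k+1) − (k + 5)·f(k) = 1.
deg f ≤ 2 (via 1,1,0).
A polynomial solution: f(k) = k*(k + 7)/24.
Then R = B(k−1)f/C = k*(k + 5)*(k + 7)/24, so s_k = R(k)·t_k = k*(k + 7)/(12*(k + 3)*(k + 4)).
s_(k+1) − s_k = 2/(k**3 + 12*k**2 + 47*k + 60) = t_k.
s_(n+1) = (n**2 + 9*n + 8)/(12*(n**2 + 9*n + 20)) and s_(1) = 1/30, so S(n) = n*(n + 9)/(20*(n**2 + 9*n + 20)).

S(n) = n*(n + 9)/(20*(n**2 + 9*n + 20))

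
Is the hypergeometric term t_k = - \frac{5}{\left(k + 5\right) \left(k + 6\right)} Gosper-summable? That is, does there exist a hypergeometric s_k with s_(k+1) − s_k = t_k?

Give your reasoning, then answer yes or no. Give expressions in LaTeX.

Yes. s_k = - \frac{k}{k + 5}.

t_(k+1)/t_k = (k + 5)/(k + 7).
Normal form (A,B,C) = (k + 5, k + 7, 1).
f must satisfy (k + 5)·f(k+1) − (k + 6)·f(k) = 1.
From deg A=1, deg B=1, deg C=0: d=1.
A polynomial solution: f(k) = k/5.
R(k) = B(k−1)·f(k)/C(k) = k*(k + 6)/5; s_k = R·t_k = -k/(k + 5).
Δs = -5/(k**2 + 11*k + 30), as required.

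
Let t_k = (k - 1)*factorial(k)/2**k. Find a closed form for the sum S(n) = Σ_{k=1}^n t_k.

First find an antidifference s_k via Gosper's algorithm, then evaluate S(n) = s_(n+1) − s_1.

S(n) = (-2**n + n*factorial(n) + factorial(n))/2**n

The ratio is k*(k + 1)/(2*(k - 1)).
Normal form (A,B,C) = (k/2 + 1/2, 1, k - 1).
Set up (k/2 + 1/2)·f(k+1) − (1)·f(k) − (k - 1) = 0.
d = 0 from the (1,0,1) case.
Solve for f: f(k) = 2 (degree 0 ≤ 0).
Certificate R = B(k−1)f/C = 2/(k - 1) gives s_k = 2**(1 - k)*factorial(k).
Δs = (k - 1)*factorial(k)/2**k, as required.
Σ_(k=1)^n t_k = s_(n+1) − s_(1) = (factorial(n + 1)/2**n) − (1), i.e. (-2**n + n*factorial(n) + factorial(n))/2**n.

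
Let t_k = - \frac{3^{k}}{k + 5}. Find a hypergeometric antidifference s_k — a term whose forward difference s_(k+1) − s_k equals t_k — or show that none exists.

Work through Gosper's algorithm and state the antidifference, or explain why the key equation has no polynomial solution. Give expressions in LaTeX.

Compute t_(k+1)/t_k: get 3*(k + 5)/(k + 6).
Normal form (A,B,C) = (3*k + 15, k + 6, 1).
Set up (3*k + 15)·f(k+1) − (k + 5)·f(k) − (1) = 0.
deg f ≤ -1 (via 1,1,0).
Bound -1 < 0, so the key equation has no polynomial solution.

none — t_k is not Gosper-summable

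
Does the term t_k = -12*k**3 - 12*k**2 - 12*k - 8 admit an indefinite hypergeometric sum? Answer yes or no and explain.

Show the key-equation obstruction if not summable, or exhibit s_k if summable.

t_(k+1)/t_k = (3*k**3 + 12*k**2 + 18*k + 11)/(3*k**3 + 3*k**2 + 3*k + 2).
A = 1, B = 1, C = k**3 + k**2 + k + 2/3.
Solve (1)·f(k+1) − (1)·f(k) = k**3 + k**2 + k + 2/3.
Degrees (0,0,3) ⇒ d ≤ 4.
Coefficient equations give f(k) = k*(3*k**3 - 2*k**2 + 3*k + 4)/12.
Get s_k = R·t_k = k*(-3*k**3 + 2*k**2 - 3*k - 4) with R(k) = B(k−1)f(k)/C(k) = k*(3*k**3 - 2*k**2 + 3*k + 4)/(4*(3*k**3 + 3*k**2 + 3*k + 2)).
s_(k+1) − s_k = -12*k**3 - 12*k**2 - 12*k - 8 = t_k.

Yes. s_k = k*(-3*k**3 + 2*k**2 - 3*k - 4).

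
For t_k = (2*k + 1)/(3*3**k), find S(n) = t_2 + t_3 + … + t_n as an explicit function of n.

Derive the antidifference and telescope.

S(n) = 3**(-n - 1)*(3**n - n - 2)

The ratio is (2*k + 3)/(3*(2*k + 1)).
Take A(k)=1/3, B(k)=1, C(k)=k + 1/2.
Set up (1/3)·f(k+1) − (1)·f(k) − (k + 1/2) = 0.
d = 1 from the (0,0,1) case.
A polynomial solution: f(k) = -3*(k + 1)/2.
R(k) = B(k−1)·f(k)/C(k) = -3*(k + 1)/(2*k + 1); s_k = R·t_k = (-k - 1)/3**k.
s_(k+1) − s_k = (2*k + 1)/(3*3**k) = t_k.
Evaluate: s_(n+1) = 3**(-n - 1)*(-n - 2); subtract s_(2) = -1/3 ⇒ S(n) = 3**(-n - 1)*(3**n - n - 2).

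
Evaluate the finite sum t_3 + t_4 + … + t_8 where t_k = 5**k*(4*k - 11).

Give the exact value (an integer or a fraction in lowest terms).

The ratio is 5*(4*k - 7)/(4*k - 11).
So A=5 and B=1, with C=k - 11/4.
Set up (5)·f(k+1) − (1)·f(k) − (k - 11/4) = 0.
d = 1 from the (0,0,1) case.
Match coefficients ⇒ f(k) = (k - 4)/4.
Then R = B(k−1)f/C = (k - 4)/(4*k - 11), so s_k = R(k)·t_k = 5**k*(k - 4).
Δs = 5**k*(4*k - 11), as required.
Σ_(k=3)^(8) t_k = s_(9) − s_(3) = 9765625 − (-125) = 9765750.

Σ = 9765750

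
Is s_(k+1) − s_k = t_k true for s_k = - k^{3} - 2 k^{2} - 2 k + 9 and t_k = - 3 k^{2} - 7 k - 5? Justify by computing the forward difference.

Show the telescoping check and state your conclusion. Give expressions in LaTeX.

s_(k+1) = -k**3 - 5*k**2 - 9*k + 4
s_(k+1) − s_k = -3*k**2 - 7*k - 5
(s_(k+1) − s_k) − t_k = 0

valid; difference matches t_k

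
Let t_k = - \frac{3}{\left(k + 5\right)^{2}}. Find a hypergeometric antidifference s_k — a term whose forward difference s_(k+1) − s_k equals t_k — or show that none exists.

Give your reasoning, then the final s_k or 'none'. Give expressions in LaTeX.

not Gosper-summable; s_k does not exist

Step 1: r(k) = (k + 5)**2/(k + 6)**2.
A = k**2 + 10*k + 25, B = k**2 + 12*k + 36, C = 1.
f must satisfy (k**2 + 10*k + 25)·f(k+1) − (k**2 + 10*k + 25)·f(k) = 1.
Bound: deg f ≤ 0.
Generic f = c0 gives residual -1; -1 = 0 cannot hold, so t_k is not Gosper-summable.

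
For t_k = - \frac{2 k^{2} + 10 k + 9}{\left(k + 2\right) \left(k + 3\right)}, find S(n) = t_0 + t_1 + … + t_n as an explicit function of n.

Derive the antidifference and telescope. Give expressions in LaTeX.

S(n) = \frac{- 4 n^{2} - 13 n - 9}{2 \left(n + 3\right)}

Ratio r(k) = (k + 2)*(10*k + 2*(k + 1)**2 + 19)/((k + 4)*(2*k**2 + 10*k + 9)).
Normal form (A,B,C) = (k + 2, k + 4, k**2 + 5*k + 9/2).
Set up (k + 2)·f(k+1) − (k + 3)·f(k) − (k**2 + 5*k + 9/2) = 0.
Bound: deg f ≤ 2.
Coefficient equations give f(k) = k*(4*k + 5)/4.
Get s_k = R·t_k = k*(-4*k - 5)/(2*(k + 2)) with R(k) = B(k−1)f(k)/C(k) = k*(k + 3)*(4*k + 5)/(2*(2*k**2 + 10*k + 9)).
Verify: (-2*k**2 - 10*k - 9)/(k**2 + 5*k + 6) matches t_k.
Telescope: S(n) = s_(n+1) − s_(0) = (-4*n**2 - 13*n - 9)/(2*(n + 3)) − (0) = (-4*n**2 - 13*n - 9)/(2*(n + 3)).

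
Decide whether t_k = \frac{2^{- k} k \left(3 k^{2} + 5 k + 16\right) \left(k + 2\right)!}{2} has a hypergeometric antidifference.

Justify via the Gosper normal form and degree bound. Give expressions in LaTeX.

Yes. s_k = 2^{- k} \left(3 k^{2} - 4 k + 3\right) \left(k + 2\right)!.

Compute t_(k+1)/t_k: get (k + 1)*(k + 3)*(5*k + 3*(k + 1)**2 + 21)/(2*k*(3*k**2 + 5*k + 16)).
Take A(k)=k/2 + 3/2, B(k)=1, C(k)=k**3 + 5*k**2/3 + 16*k/3.
Need (k/2 + 3/2)·f(k+1) − (1)·f(k) = k**3 + 5*k**2/3 + 16*k/3.
deg f ≤ 2 (via 1,0,3).
A polynomial solution: f(k) = 2*(3*k**2 - 4*k + 3)/3.
Get s_k = R·t_k = (3*k**2 - 4*k + 3)*factorial(k + 2)/2**k with R(k) = B(k−1)f(k)/C(k) = 2*(3*k**2 - 4*k + 3)/(k*(3*k**2 + 5*k + 16)).
s_(k+1) − s_k = k*(3*k**2 + 5*k + 16)*factorial(k + 2)/(2*2**k) = t_k.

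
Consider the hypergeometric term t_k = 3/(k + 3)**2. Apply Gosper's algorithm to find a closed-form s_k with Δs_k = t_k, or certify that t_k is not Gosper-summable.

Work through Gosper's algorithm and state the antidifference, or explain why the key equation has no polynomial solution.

none — t_k is not Gosper-summable

Step 1: r(k) = (k + 3)**2/(k + 4)**2.
So A=k**2 + 6*k + 9 and B=k**2 + 8*k + 16, with C=1.
Key eq: (k**2 + 6*k + 9)·f(k+1) = (k**2 + 6*k + 9)·f(k) + (1).
Degrees (2,2,0) ⇒ d ≤ 0.
Write f(k) = c0. Then LHS − RHS = -1, requiring -1 = 0: contradictory. No certificate.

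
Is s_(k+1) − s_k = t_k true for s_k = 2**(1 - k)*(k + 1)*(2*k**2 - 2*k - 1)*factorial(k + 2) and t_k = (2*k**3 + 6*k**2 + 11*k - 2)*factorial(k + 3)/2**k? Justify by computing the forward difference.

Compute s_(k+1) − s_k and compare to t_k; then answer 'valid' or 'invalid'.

s_(k+1) = (k + 2)*(2*k**2 + 2*k - 1)*factorial(k + 3)/2**k
s_(k+1) − s_k = (2*k**4 + 8*k**3 + 21*k**2 + 13*k - 4)*factorial(k + 2)/2**k
(s_(k+1) − s_k) − t_k = -2**(1 - k)*(2*k**3 + 4*k**2 + 9*k - 1)*factorial(k + 2)

Invalid: residual -2**(1 - k)*(2*k**3 + 4*k**2 + 9*k - 1)*factorial(k + 2) ≠ 0.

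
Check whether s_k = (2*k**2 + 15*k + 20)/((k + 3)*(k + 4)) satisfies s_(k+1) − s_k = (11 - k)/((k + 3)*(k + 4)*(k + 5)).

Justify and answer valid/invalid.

Valid: the claim telescopes to t_k.

s_(k+1) = (15*k + 2*(k + 1)**2 + 35)/((k + 4)*(k + 5))
s_(k+1) − s_k = (11 - k)/(k**3 + 12*k**2 + 47*k + 60)
(s_(k+1) − s_k) − t_k = 0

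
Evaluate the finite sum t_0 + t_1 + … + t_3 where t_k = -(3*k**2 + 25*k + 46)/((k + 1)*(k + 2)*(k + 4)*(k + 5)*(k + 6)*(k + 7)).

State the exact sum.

Σ = -47/1200

t_(k+1)/t_k = (k + 1)*(k + 4)*(25*k + 3*(k + 1)**2 + 71)/((k + 3)*(k + 8)*(3*k**2 + 25*k + 46)).
Take A(k)=k + 1, B(k)=k + 8, C(k)=k**3 + 34*k**2/3 + 121*k/3 + 46.
Solve (k + 1)·f(k+1) − (k + 7)·f(k) = k**3 + 34*k**2/3 + 121*k/3 + 46.
Degrees (1,1,3) ⇒ d ≤ 6.
Coefficient equations give f(k) = k*(k + 2)*(k + 3)*(k + 5)*(k**2 + 11*k + 34)/72.
Get s_k = R·t_k = k*(-k**2 - 11*k - 34)/(24*(k**3 + 11*k**2 + 34*k + 24)) with R(k) = B(k−1)f(k)/C(k) = k*(k + 2)*(k + 5)*(k + 7)*(k**2 + 11*k + 34)/(24*(3*k**2 + 25*k + 46)).
Check: Δs_k = (-3*k**2 - 25*k - 46)/(k**6 + 25*k**5 + 247*k**4 + 1219*k**3 + 3112*k**2 + 3796*k + 1680). ✓
Evaluate s at k=4 and k=0: -47/1200 and 0; difference -47/1200.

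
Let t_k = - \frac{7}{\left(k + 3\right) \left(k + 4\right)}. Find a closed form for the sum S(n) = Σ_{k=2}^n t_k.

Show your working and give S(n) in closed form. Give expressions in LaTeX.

S(n) = \frac{7 \left(1 - n\right)}{5 \left(n + 4\right)}

Compute t_(k+1)/t_k: get (k + 3)/(k + 5).
Take A(k)=k + 3, B(k)=k + 5, C(k)=1.
Need (k + 3)·f(k+1) − (k + 4)·f(k) = 1.
deg f ≤ 1 (via 1,1,0).
Match coefficients ⇒ f(k) = k/3.
Then R = B(k−1)f/C = k*(k + 4)/3, so s_k = R(k)·t_k = -7*k/(3*k + 9).
Δs = -7/(k**2 + 7*k + 12), as required.
s_(n+1) = 7*(-n - 1)/(3*(n + 4)) and s_(2) = -14/15, so S(n) = 7*(1 - n)/(5*(n + 4)).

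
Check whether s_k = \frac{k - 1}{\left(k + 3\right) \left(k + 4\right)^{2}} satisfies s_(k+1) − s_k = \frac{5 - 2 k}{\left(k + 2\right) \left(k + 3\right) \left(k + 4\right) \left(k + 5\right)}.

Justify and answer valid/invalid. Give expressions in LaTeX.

Invalid: residual \frac{2 \left(3 k^{2} + 7 k - 25\right)}{k^{6} + 23 k^{5} + 217 k^{4} + 1073 k^{3} + 2926 k^{2} + 4160 k + 2400} ≠ 0.

s_(k+1) = k/((k + 4)*(k + 5)**2)
s_(k+1) − s_k = (k*(k + 3)*(k + 4) + (1 - k)*(k + 5)**2)/((k + 3)*(k + 4)**2*(k + 5)**2)
(s_(k+1) − s_k) − t_k = 2*(3*k**2 + 7*k - 25)/(k**6 + 23*k**5 + 217*k**4 + 1073*k**3 + 2926*k**2 + 4160*k + 2400)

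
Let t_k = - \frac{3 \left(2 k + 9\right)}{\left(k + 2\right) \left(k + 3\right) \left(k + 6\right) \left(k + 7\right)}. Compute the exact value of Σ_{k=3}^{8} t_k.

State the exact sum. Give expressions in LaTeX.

The ratio is (k + 2)*(k + 6)*(2*k + 11)/((k + 4)*(k + 8)*(2*k + 9)).
Gosper form: A/B · C(k+1)/C(k) with A=k + 2, B=k + 8, C=k**3 + 27*k**2/2 + 121*k/2 + 90.
f must satisfy (k + 2)·f(k+1) − (k + 7)·f(k) = k**3 + 27*k**2/2 + 121*k/2 + 90.
From deg A=1, deg B=1, deg C=3: d=5.
Coefficient equations give f(k) = k*(k + 3)*(k + 4)*(k + 5)*(k + 8)/24.
So s_k = (B(k−1)f/C)·t_k = (k*(k + 3)*(k + 7)*(k + 8)/(12*(2*k + 9)))·t_k = k*(-k - 8)/(4*(k**2 + 8*k + 12)).
Check: Δs_k = 3*(-2*k - 9)/(k**4 + 18*k**3 + 113*k**2 + 288*k + 252). ✓
Evaluate s at k=9 and k=3: -51/220 and -11/60; difference -8/165.

Σ = -8/165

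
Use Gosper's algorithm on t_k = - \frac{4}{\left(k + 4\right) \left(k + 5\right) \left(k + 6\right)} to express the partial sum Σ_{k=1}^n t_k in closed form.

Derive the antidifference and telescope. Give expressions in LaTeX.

The ratio is (k + 4)/(k + 7).
Factor: A=k + 4; B=k + 7; C=1.
Set up (k + 4)·f(k+1) − (k + 6)·f(k) − (1) = 0.
Degrees (1,1,0) ⇒ d ≤ 2.
A polynomial solution: f(k) = k*(k + 9)/40.
So s_k = (B(k−1)f/C)·t_k = (k*(k + 6)*(k + 9)/40)·t_k = k*(-k - 9)/(10*(k + 4)*(k + 5)).
Check: Δs_k = -4/(k**3 + 15*k**2 + 74*k + 120). ✓
Telescope: S(n) = s_(n+1) − s_(1) = (-n**2 - 11*n - 10)/(10*(n**2 + 11*n + 30)) − (-1/30) = n*(-n - 11)/(15*(n**2 + 11*n + 30)).

S(n) = \frac{n \left(- n - 11\right)}{15 \left(n^{2} + 11 n + 30\right)}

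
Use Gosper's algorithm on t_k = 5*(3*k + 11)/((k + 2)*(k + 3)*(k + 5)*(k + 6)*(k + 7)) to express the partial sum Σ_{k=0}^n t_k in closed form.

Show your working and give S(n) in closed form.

r(k) = (k + 2)*(k + 5)*(3*k + 14)/((k + 4)*(k + 8)*(3*k + 11)) after simplifying.
Normal form (A,B,C) = (k + 2, k + 8, k**2 + 23*k/3 + 44/3).
Need (k + 2)·f(k+1) − (k + 7)·f(k) = k**2 + 23*k/3 + 44/3.
Bound: deg f ≤ 5.
Match coefficients ⇒ f(k) = k*(k + 3)*(k + 4)*(k**2 + 13*k + 52)/180.
R(k) = B(k−1)·f(k)/C(k) = k*(k + 3)*(k + 7)*(k**2 + 13*k + 52)/(60*(3*k + 11)); s_k = R·t_k = k*(k**2 + 13*k + 52)/(12*(k**3 + 13*k**2 + 52*k + 60)).
Δs = 5*(3*k + 11)/(k**5 + 23*k**4 + 203*k**3 + 853*k**2 + 1692*k + 1260), as required.
s_(n+1) = (n**3 + 16*n**2 + 81*n + 66)/(12*(n**3 + 16*n**2 + 81*n + 126)) and s_(0) = 0, so S(n) = (n**3 + 16*n**2 + 81*n + 66)/(12*(n**3 + 16*n**2 + 81*n + 126)).

S(n) = (n**3 + 16*n**2 + 81*n + 66)/(12*(n**3 + 16*n**2 + 81*n + 126))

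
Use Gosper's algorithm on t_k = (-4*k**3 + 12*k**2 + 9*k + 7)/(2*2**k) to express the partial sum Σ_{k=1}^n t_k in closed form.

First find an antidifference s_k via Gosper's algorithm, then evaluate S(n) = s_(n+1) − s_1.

The ratio is (4*k**3 - 21*k - 24)/(2*(4*k**3 - 12*k**2 - 9*k - 7)).
Take A(k)=1/2, B(k)=1, C(k)=k**3 - 3*k**2 - 9*k/4 - 7/4.
Solve (1/2)·f(k+1) − (1)·f(k) = k**3 - 3*k**2 - 9*k/4 - 7/4.
d = 3 from the (0,0,3) case.
Solve for f: f(k) = -k*(4*k**2 + 3)/2 (degree 3 ≤ 3).
Certificate R = B(k−1)f/C = -2*k*(4*k**2 + 3)/(4*k**3 - 12*k**2 - 9*k - 7) gives s_k = k*(4*k**2 + 3)/2**k.
s_(k+1) − s_k = (-4*k**3 + 12*k**2 + 9*k + 7)/(2*2**k) = t_k.
Telescope: S(n) = s_(n+1) − s_(1) = 2**(-n - 1)*(4*n**3 + 12*n**2 + 15*n + 7) − (7/2) = 2**(-n - 1)*(-7*2**n + 4*n**3 + 12*n**2 + 15*n + 7).

S(n) = 2**(-n - 1)*(-7*2**n + 4*n**3 + 12*n**2 + 15*n + 7)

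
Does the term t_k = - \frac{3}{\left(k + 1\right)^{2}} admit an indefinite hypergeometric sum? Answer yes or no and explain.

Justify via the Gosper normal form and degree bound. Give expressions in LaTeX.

Step 1: r(k) = (k + 1)**2/(k + 2)**2.
So A=k**2 + 2*k + 1 and B=k**2 + 4*k + 4, with C=1.
Set up (k**2 + 2*k + 1)·f(k+1) − (k**2 + 2*k + 1)·f(k) − (1) = 0.
Bound: deg f ≤ 0.
Generic f = c0 gives residual -1; -1 = 0 cannot hold, so t_k is not Gosper-summable.

No. Not Gosper-summable.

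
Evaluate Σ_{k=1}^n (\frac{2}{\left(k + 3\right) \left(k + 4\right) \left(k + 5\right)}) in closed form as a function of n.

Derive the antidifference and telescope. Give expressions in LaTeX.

S(n) = \frac{n \left(n + 9\right)}{20 \left(n^{2} + 9 n + 20\right)}

Compute t_(k+1)/t_k: get (k + 3)/(k + 6).
Take A(k)=k + 3, B(k)=k + 6, C(k)=1.
f must satisfy (k + 3)·f(k+1) − (k + 5)·f(k) = 1.
From deg A=1, deg B=1, deg C=0: d=2.
Coefficient equations give f(k) = k*(k + 7)/24.
Get s_k = R·t_k = k*(k + 7)/(12*(k + 3)*(k + 4)) with R(k) = B(k−1)f(k)/C(k) = k*(k + 5)*(k + 7)/24.
Check: Δs_k = 2/(k**3 + 12*k**2 + 47*k + 60). ✓
Evaluate: s_(n+1) = (n**2 + 9*n + 8)/(12*(n**2 + 9*n + 20)); subtract s_(1) = 1/30 ⇒ S(n) = n*(n + 9)/(20*(n**2 + 9*n + 20)).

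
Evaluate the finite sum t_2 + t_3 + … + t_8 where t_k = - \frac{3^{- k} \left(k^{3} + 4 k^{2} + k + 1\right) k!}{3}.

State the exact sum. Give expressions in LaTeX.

Σ = -532364/243

Step 1: r(k) = (k + 1)*(k + (k + 1)**3 + 4*(k + 1)**2 + 2)/(3*(k**3 + 4*k**2 + k + 1)).
Factor: A=k/3 + 1/3; B=1; C=k**3 + 4*k**2 + k + 1.
Need (k/3 + 1/3)·f(k+1) − (1)·f(k) = k**3 + 4*k**2 + k + 1.
From deg A=1, deg B=0, deg C=3: d=2.
Coefficient equations give f(k) = 3*(k**2 + 4*k + 2).
Certificate R = B(k−1)f/C = 3*(k**2 + 4*k + 2)/(k**3 + 4*k**2 + k + 1) gives s_k = -(k**2 + 4*k + 2)*factorial(k)/3**k.
s_(k+1) − s_k = -(k**3 + 4*k**2 + k + 1)*factorial(k)/(3*3**k) = t_k.
Sum = s_(9) − s_(2); s_(9) = -533120/243, s_(2) = -28/9 ⇒ -532364/243.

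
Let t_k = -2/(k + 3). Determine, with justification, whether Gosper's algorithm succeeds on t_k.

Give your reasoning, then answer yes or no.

Ratio r(k) = (k + 3)/(k + 4).
Normal form (A,B,C) = (k + 3, k + 4, 1).
Need (k + 3)·f(k+1) − (k + 3)·f(k) = 1.
From deg A=1, deg B=1, deg C=0: d=0.
f = c0 ⇒ A·f(k+1) − B(k−1)·f(k) − C = -1. The system {-1 = 0} is inconsistent; no antidifference.

No; the coefficient equations for f are inconsistent.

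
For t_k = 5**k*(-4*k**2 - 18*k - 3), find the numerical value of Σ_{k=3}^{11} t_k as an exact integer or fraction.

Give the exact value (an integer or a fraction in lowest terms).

Σ = -40283201625

The ratio is 5*(4*k**2 + 26*k + 25)/(4*k**2 + 18*k + 3).
Factor: A=5; B=1; C=k**2 + 9*k/2 + 3/4.
Need (5)·f(k+1) − (1)·f(k) = k**2 + 9*k/2 + 3/4.
From deg A=0, deg B=0, deg C=2: d=2.
Match coefficients ⇒ f(k) = (k - 1)*(k + 3)/4.
Get s_k = R·t_k = 5**k*(-k**2 - 2*k + 3) with R(k) = B(k−1)f(k)/C(k) = (k - 1)*(k + 3)/(4*k**2 + 18*k + 3).
s_(k+1) − s_k = 5**k*(-4*k**2 - 18*k - 3) = t_k.
Σ_(k=3)^(11) t_k = s_(12) − s_(3) = -40283203125 − (-1500) = -40283201625.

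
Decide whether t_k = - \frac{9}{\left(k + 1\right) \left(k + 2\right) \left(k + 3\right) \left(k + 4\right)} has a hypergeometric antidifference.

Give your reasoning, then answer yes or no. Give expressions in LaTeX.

r(k) = (k + 1)/(k + 5) after simplifying.
Normal form (A,B,C) = (k + 1, k + 5, 1).
Solve (k + 1)·f(k+1) − (k + 4)·f(k) = 1.
Bound: deg f ≤ 3.
Solving with deg f ≤ 3: f(k) = k*(k**2 + 6*k + 11)/18.
Get s_k = R·t_k = k*(-k**2 - 6*k - 11)/(2*(k + 1)*(k + 2)*(k + 3)) with R(k) = B(k−1)f(k)/C(k) = k*(k + 4)*(k**2 + 6*k + 11)/18.
Δs = -9/(k**4 + 10*k**3 + 35*k**2 + 50*k + 24), as required.

Yes. s_k = \frac{k \left(- k^{2} - 6 k - 11\right)}{2 \left(k + 1\right) \left(k + 2\right) \left(k + 3\right)}.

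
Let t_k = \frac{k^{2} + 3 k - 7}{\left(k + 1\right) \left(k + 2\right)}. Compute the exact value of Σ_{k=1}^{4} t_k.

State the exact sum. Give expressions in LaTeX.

Σ = 1

The ratio is (k + 1)*(3*k + (k + 1)**2 - 4)/((k + 3)*(k**2 + 3*k - 7)).
Take A(k)=k + 1, B(k)=k + 3, C(k)=k**2 + 3*k - 7.
Key eq: (k + 1)·f(k+1) = (k + 2)·f(k) + (k**2 + 3*k - 7).
Bound: deg f ≤ 2.
Coefficient equations give f(k) = k*(k - 8).
Get s_k = R·t_k = k*(k - 8)/(k + 1) with R(k) = B(k−1)f(k)/C(k) = k*(k - 8)*(k + 2)/(k**2 + 3*k - 7).
Verify: (k**2 + 3*k - 7)/(k**2 + 3*k + 2) matches t_k.
Telescoping: Σ = s_(5) − s_(1) = -5/2 − (-7/2) = 1.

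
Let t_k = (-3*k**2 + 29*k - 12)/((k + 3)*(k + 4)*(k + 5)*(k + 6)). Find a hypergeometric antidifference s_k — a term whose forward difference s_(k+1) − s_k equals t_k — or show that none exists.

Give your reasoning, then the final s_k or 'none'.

s_k = k*(-k**2 + 48*k - 127)/(20*(k + 3)*(k + 4)*(k + 5))

r(k) = -(k + 3)*(29*k - 3*(k + 1)**2 + 17)/((k + 7)*(3*k**2 - 29*k + 12)) after simplifying.
Gosper form: A/B · C(k+1)/C(k) with A=k + 3, B=k + 7, C=k**2 - 29*k/3 + 4.
Need (k + 3)·f(k+1) − (k + 6)·f(k) = k**2 - 29*k/3 + 4.
deg f ≤ 3 (via 1,1,2).
Solve for f: f(k) = k*(k**2 - 48*k + 127)/60 (degree 3 ≤ 3).
So s_k = (B(k−1)f/C)·t_k = (k*(k + 6)*(k**2 - 48*k + 127)/(20*(3*k**2 - 29*k + 12)))·t_k = k*(-k**2 + 48*k - 127)/(20*(k + 3)*(k + 4)*(k + 5)).
Δs = (-3*k**2 + 29*k - 12)/(k**4 + 18*k**3 + 119*k**2 + 342*k + 360), as required.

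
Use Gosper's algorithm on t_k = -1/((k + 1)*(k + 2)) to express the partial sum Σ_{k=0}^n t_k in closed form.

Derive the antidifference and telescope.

S(n) = (-n - 1)/(n + 2)

r(k) = (k + 1)/(k + 3) after simplifying.
Gosper form: A/B · C(k+1)/C(k) with A=k + 1, B=k + 3, C=1.
f must satisfy (k + 1)·f(k+1) − (k + 2)·f(k) = 1.
deg f ≤ 1 (via 1,1,0).
Solving with deg f ≤ 1: f(k) = k.
Get s_k = R·t_k = -k/(k + 1) with R(k) = B(k−1)f(k)/C(k) = k*(k + 2).
s_(k+1) − s_k = -1/(k**2 + 3*k + 2) = t_k.
s_(n+1) = (-n - 1)/(n + 2) and s_(0) = 0, so S(n) = (-n - 1)/(n + 2).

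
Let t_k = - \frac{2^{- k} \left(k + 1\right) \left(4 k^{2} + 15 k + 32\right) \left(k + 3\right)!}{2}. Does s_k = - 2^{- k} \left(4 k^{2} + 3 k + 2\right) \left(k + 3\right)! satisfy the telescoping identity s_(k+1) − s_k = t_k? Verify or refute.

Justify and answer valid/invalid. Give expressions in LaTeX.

s_(k+1) = -(4*k**2 + 11*k + 9)*factorial(k + 4)/(2*2**k)
s_(k+1) − s_k = -(k + 1)*(4*k**2 + 15*k + 32)*factorial(k + 3)/(2*2**k)
(s_(k+1) − s_k) − t_k = 0

Valid: the claim telescopes to t_k.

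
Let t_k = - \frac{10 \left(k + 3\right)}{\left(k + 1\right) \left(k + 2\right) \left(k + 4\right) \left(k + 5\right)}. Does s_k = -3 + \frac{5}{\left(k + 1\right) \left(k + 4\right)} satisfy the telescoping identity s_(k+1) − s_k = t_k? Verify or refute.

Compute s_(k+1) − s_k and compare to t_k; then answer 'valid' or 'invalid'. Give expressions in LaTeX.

s_(k+1) = -3 + 5/((k + 2)*(k + 5))
s_(k+1) − s_k = 10*(-k - 3)/(k**4 + 12*k**3 + 49*k**2 + 78*k + 40)
(s_(k+1) − s_k) − t_k = 0

Valid: the claim telescopes to t_k.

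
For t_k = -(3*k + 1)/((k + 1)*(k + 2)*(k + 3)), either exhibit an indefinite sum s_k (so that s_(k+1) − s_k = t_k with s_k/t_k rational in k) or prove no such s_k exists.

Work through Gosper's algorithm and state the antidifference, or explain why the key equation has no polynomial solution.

s_k = -k**2/((k + 1)*(k + 2))

Ratio r(k) = (k + 1)*(3*k + 4)/((k + 4)*(3*k + 1)).
Factor: A=k + 1; B=k + 4; C=k + 1/3.
Need (k + 1)·f(k+1) − (k + 3)·f(k) = k + 1/3.
Bound: deg f ≤ 2.
Solving with deg f ≤ 2: f(k) = k**2/3.
Get s_k = R·t_k = -k**2/((k + 1)*(k + 2)) with R(k) = B(k−1)f(k)/C(k) = k**2*(k + 3)/(3*k + 1).
Verify: (-3*k - 1)/(k**3 + 6*k**2 + 11*k + 6) matches t_k.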